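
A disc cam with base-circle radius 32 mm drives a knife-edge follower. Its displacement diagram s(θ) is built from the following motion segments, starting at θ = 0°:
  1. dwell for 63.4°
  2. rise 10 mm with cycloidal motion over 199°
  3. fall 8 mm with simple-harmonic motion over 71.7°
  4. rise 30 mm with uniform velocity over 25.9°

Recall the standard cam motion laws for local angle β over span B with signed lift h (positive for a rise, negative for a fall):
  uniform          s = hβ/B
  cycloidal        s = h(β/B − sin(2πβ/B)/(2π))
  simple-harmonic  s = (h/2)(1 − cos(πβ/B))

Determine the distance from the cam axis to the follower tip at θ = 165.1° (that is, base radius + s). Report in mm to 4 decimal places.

seg 1 [0°–63.4°] dwell: s stays 0.0000
seg 2 [63.4°–262.4°] cycloidal, h=10: θ=165.1° here. β=101.7, B=199. 10·(0.5111 − sin(2π·0.5111)/(2π)) = 5.2210 → s = 5.2210
radial distance = base radius + s = 32 + 5.2210 = 37.2210

37.2210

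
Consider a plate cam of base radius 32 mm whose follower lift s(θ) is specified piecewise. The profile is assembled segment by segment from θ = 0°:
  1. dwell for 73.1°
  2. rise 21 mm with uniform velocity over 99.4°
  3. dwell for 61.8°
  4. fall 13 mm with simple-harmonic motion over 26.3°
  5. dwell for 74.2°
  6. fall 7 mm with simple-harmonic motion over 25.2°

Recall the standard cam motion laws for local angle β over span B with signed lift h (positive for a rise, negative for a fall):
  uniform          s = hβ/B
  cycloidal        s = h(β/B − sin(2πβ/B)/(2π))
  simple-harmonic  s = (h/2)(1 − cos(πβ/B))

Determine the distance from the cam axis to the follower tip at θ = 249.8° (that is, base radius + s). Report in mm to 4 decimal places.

seg 1 [0°–73.1°] dwell: s stays 0.0000
seg 2 [73.1°–172.5°] uniform, h=21: full span → s += 21 → s = 21.0000
seg 3 [172.5°–234.3°] dwell: s stays 21.0000
seg 4 [234.3°–260.6°] simple-harmonic, h=-13: θ=249.8° here. β=15.5, B=26.3. -13/2·(1 − cos(π·0.5894)) = -8.3008 → s = 12.6992
radial distance = base radius + s = 32 + 12.6992 = 44.6992

44.6992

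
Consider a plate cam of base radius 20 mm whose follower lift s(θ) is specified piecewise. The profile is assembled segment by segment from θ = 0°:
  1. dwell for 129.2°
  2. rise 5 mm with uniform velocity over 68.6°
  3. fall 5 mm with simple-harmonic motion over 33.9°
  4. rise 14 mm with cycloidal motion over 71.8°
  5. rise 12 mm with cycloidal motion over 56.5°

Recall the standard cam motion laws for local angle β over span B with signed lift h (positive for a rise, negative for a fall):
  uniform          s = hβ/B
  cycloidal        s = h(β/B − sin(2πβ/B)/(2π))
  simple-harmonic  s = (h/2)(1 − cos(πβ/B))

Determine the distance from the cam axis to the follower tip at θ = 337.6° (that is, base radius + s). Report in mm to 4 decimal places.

seg 1 [0°–129.2°] dwell: s stays 0.0000
seg 2 [129.2°–197.8°] uniform, h=5: full span → s += 5 → s = 5.0000
seg 3 [197.8°–231.7°] simple-harmonic, h=-5: full span → s += -5 → s = 0.0000
seg 4 [231.7°–303.5°] cycloidal, h=14: full span → s += 14 → s = 14.0000
seg 5 [303.5°–360°] cycloidal, h=12: θ=337.6° here. β=34.1, B=56.5. 12·(0.6035 − sin(2π·0.6035)/(2π)) = 8.3991 → s = 22.3991
radial distance = base radius + s = 20 + 22.3991 = 42.3991

42.3991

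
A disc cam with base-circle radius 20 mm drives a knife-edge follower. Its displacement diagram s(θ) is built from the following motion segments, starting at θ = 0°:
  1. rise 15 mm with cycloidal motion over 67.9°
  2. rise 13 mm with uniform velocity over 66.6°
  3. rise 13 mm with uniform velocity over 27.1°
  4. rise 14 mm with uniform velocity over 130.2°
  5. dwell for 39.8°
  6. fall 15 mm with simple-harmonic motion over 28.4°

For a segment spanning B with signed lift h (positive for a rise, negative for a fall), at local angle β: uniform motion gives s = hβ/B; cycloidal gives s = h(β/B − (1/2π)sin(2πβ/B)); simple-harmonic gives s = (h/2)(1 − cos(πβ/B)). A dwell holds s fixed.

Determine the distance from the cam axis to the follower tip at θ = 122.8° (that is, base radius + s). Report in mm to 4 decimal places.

seg 1 [0°–67.9°] cycloidal, h=15: full span → s += 15 → s = 15.0000
seg 2 [67.9°–134.5°] uniform, h=13: θ=122.8° here. β=54.9, B=66.6. 13·54.9/66.6 = 10.7162 → s = 25.7162
radial distance = base radius + s = 20 + 25.7162 = 45.7162

45.7162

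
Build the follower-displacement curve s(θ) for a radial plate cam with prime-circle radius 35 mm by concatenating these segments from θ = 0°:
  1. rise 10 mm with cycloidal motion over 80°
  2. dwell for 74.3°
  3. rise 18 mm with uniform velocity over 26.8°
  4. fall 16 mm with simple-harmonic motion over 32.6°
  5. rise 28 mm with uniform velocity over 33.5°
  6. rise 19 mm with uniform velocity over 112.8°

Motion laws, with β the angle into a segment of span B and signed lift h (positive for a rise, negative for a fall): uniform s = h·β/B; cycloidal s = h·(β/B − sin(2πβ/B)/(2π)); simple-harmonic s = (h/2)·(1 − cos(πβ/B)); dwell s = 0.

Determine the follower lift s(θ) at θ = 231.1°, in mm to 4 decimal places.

seg 1 [0°–80°] cycloidal, h=10: full span → s += 10 → s = 10.0000
seg 2 [80°–154.3°] dwell: s stays 10.0000
seg 3 [154.3°–181.1°] uniform, h=18: full span → s += 18 → s = 28.0000
seg 4 [181.1°–213.7°] simple-harmonic, h=-16: full span → s += -16 → s = 12.0000
seg 5 [213.7°–247.2°] uniform, h=28: θ=231.1° here. β=17.4, B=33.5. 28·17.4/33.5 = 14.5433 → s = 26.5433

26.5433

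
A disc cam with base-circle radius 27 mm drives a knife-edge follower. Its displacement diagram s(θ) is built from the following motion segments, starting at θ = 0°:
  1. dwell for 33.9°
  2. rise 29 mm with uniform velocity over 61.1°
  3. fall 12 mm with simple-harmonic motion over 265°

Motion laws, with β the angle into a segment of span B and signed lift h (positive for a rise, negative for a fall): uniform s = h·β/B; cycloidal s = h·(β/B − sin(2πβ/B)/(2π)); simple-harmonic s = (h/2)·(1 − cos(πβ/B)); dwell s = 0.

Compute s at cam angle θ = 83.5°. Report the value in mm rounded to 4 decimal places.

seg 1 [0°–33.9°] dwell: s stays 0.0000
seg 2 [33.9°–95°] uniform, h=29: θ=83.5° here. β=49.6, B=61.1. 29·49.6/61.1 = 23.5417 → s = 23.5417

23.5417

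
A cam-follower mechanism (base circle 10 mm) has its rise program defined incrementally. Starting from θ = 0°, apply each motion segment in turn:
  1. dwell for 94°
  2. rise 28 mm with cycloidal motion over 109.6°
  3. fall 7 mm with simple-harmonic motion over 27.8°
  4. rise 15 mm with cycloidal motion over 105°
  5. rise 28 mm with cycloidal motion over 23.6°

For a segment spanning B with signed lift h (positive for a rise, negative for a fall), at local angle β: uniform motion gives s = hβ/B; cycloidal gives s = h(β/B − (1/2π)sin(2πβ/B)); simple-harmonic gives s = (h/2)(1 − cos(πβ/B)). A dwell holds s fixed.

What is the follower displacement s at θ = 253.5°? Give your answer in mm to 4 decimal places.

seg 1 [0°–94°] dwell: s stays 0.0000
seg 2 [94°–203.6°] cycloidal, h=28: full span → s += 28 → s = 28.0000
seg 3 [203.6°–231.4°] simple-harmonic, h=-7: full span → s += -7 → s = 21.0000
seg 4 [231.4°–336.4°] cycloidal, h=15: θ=253.5° here. β=22.1, B=105. 15·(0.2105 − sin(2π·0.2105)/(2π)) = 0.8431 → s = 21.8431

21.8431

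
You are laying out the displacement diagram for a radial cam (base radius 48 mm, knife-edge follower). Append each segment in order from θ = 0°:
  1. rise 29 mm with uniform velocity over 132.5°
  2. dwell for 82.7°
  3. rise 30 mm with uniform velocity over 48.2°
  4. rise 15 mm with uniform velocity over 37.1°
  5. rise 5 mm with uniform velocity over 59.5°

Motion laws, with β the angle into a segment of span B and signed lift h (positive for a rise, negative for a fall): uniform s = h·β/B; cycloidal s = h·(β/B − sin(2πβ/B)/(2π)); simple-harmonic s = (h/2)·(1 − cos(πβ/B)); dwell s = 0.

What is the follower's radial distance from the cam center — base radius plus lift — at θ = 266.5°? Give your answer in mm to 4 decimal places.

seg 1 [0°–132.5°] uniform, h=29: full span → s += 29 → s = 29.0000
seg 2 [132.5°–215.2°] dwell: s stays 29.0000
seg 3 [215.2°–263.4°] uniform, h=30: full span → s += 30 → s = 59.0000
seg 4 [263.4°–300.5°] uniform, h=15: θ=266.5° here. β=3.1, B=37.1. 15·3.1/37.1 = 1.2534 → s = 60.2534
radial distance = base radius + s = 48 + 60.2534 = 108.2534

108.2534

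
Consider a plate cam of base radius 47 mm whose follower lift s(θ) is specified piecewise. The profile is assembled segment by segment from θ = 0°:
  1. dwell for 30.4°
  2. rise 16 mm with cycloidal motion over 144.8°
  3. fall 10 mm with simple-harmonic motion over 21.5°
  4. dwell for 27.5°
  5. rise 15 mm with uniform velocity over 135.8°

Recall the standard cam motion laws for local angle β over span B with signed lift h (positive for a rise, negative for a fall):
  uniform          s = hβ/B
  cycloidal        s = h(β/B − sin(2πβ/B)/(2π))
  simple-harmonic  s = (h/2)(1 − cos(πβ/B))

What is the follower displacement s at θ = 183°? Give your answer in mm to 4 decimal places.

seg 1 [0°–30.4°] dwell: s stays 0.0000
seg 2 [30.4°–175.2°] cycloidal, h=16: full span → s += 16 → s = 16.0000
seg 3 [175.2°–196.7°] simple-harmonic, h=-10: θ=183° here. β=7.8, B=21.5. -10/2·(1 − cos(π·0.3628)) = -2.9108 → s = 13.0892

13.0892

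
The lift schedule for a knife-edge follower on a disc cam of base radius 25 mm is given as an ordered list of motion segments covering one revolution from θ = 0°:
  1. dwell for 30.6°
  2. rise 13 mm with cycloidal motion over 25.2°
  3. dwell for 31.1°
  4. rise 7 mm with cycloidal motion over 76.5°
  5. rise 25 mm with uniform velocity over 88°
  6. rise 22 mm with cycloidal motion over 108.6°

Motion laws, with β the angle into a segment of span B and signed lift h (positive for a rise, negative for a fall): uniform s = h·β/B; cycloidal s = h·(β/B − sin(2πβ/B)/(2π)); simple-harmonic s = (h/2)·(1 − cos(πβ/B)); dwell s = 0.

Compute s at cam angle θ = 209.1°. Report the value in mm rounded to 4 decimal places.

seg 1 [0°–30.6°] dwell: s stays 0.0000
seg 2 [30.6°–55.8°] cycloidal, h=13: full span → s += 13 → s = 13.0000
seg 3 [55.8°–86.9°] dwell: s stays 13.0000
seg 4 [86.9°–163.4°] cycloidal, h=7: full span → s += 7 → s = 20.0000
seg 5 [163.4°–251.4°] uniform, h=25: θ=209.1° here. β=45.7, B=88. 25·45.7/88 = 12.9830 → s = 32.9830

32.9830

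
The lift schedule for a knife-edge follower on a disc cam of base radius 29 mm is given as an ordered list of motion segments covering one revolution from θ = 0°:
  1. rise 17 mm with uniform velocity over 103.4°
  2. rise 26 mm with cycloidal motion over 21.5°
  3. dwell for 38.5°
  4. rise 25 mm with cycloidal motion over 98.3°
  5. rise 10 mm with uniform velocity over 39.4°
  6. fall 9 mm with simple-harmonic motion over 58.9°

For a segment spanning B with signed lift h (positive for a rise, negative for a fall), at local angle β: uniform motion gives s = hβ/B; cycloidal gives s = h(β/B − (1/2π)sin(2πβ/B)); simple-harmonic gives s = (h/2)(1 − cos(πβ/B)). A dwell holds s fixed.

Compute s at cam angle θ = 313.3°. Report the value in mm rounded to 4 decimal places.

seg 1 [0°–103.4°] uniform, h=17: full span → s += 17 → s = 17.0000
seg 2 [103.4°–124.9°] cycloidal, h=26: full span → s += 26 → s = 43.0000
seg 3 [124.9°–163.4°] dwell: s stays 43.0000
seg 4 [163.4°–261.7°] cycloidal, h=25: full span → s += 25 → s = 68.0000
seg 5 [261.7°–301.1°] uniform, h=10: full span → s += 10 → s = 78.0000
seg 6 [301.1°–360°] simple-harmonic, h=-9: θ=313.3° here. β=12.2, B=58.9. -9/2·(1 − cos(π·0.2071)) = -0.9196 → s = 77.0804

77.0804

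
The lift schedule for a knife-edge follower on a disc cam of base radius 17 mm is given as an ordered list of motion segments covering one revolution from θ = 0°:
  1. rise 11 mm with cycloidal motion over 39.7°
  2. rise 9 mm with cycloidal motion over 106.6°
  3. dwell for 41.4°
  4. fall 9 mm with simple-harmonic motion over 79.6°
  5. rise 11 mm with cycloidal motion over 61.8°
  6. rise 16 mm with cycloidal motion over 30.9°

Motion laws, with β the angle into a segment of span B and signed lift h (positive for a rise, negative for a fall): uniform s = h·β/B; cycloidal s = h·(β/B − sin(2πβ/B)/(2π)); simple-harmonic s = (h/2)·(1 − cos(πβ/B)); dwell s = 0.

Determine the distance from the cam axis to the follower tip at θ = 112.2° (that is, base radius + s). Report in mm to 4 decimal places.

seg 1 [0°–39.7°] cycloidal, h=11: full span → s += 11 → s = 11.0000
seg 2 [39.7°–146.3°] cycloidal, h=9: θ=112.2° here. β=72.5, B=106.6. 9·(0.6801 − sin(2π·0.6801)/(2π)) = 7.4175 → s = 18.4175
radial distance = base radius + s = 17 + 18.4175 = 35.4175

35.4175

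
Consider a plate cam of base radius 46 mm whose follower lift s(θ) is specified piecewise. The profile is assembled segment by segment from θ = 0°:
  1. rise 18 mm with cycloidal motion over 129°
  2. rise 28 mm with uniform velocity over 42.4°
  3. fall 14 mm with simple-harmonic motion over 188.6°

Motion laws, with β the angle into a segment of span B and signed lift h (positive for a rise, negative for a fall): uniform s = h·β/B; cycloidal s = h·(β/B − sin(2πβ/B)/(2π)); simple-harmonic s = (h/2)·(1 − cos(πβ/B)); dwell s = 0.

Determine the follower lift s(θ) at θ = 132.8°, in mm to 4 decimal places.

seg 1 [0°–129°] cycloidal, h=18: full span → s += 18 → s = 18.0000
seg 2 [129°–171.4°] uniform, h=28: θ=132.8° here. β=3.8, B=42.4. 28·3.8/42.4 = 2.5094 → s = 20.5094

20.5094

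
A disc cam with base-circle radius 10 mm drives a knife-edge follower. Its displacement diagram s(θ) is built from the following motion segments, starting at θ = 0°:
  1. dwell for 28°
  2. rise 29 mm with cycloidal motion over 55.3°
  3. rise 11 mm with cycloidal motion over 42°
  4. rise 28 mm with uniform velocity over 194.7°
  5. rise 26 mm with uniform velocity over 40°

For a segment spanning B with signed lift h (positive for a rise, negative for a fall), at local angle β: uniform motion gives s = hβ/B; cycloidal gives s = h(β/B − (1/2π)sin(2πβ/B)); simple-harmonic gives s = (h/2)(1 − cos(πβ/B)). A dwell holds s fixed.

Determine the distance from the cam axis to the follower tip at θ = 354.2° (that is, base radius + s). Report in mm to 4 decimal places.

seg 1 [0°–28°] dwell: s stays 0.0000
seg 2 [28°–83.3°] cycloidal, h=29: full span → s += 29 → s = 29.0000
seg 3 [83.3°–125.3°] cycloidal, h=11: full span → s += 11 → s = 40.0000
seg 4 [125.3°–320°] uniform, h=28: full span → s += 28 → s = 68.0000
seg 5 [320°–360°] uniform, h=26: θ=354.2° here. β=34.2, B=40. 26·34.2/40 = 22.2300 → s = 90.2300
radial distance = base radius + s = 10 + 90.2300 = 100.2300

100.2300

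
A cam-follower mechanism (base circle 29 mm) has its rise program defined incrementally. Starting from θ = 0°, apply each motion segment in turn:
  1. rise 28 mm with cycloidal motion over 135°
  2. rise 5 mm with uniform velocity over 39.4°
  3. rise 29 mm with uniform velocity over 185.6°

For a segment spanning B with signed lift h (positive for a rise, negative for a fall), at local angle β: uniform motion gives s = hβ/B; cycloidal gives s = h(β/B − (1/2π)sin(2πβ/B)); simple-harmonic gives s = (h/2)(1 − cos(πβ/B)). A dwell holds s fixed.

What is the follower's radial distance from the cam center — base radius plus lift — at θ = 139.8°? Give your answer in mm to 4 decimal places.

seg 1 [0°–135°] cycloidal, h=28: full span → s += 28 → s = 28.0000
seg 2 [135°–174.4°] uniform, h=5: θ=139.8° here. β=4.8, B=39.4. 5·4.8/39.4 = 0.6091 → s = 28.6091
radial distance = base radius + s = 29 + 28.6091 = 57.6091

57.6091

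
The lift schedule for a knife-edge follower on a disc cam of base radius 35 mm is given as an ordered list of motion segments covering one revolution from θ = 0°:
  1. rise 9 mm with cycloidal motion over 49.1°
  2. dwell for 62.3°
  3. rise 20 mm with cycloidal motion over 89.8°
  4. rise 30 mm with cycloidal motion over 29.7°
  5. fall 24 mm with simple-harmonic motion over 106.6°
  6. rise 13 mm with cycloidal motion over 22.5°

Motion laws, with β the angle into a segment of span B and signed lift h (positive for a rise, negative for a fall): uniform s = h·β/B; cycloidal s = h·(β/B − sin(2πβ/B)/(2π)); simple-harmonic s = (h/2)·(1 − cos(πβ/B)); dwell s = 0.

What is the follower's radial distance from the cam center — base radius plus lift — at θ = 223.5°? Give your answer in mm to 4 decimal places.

seg 1 [0°–49.1°] cycloidal, h=9: full span → s += 9 → s = 9.0000
seg 2 [49.1°–111.4°] dwell: s stays 9.0000
seg 3 [111.4°–201.2°] cycloidal, h=20: full span → s += 20 → s = 29.0000
seg 4 [201.2°–230.9°] cycloidal, h=30: θ=223.5° here. β=22.3, B=29.7. 30·(0.7508 − sin(2π·0.7508)/(2π)) = 27.2998 → s = 56.2998
radial distance = base radius + s = 35 + 56.2998 = 91.2998

91.2998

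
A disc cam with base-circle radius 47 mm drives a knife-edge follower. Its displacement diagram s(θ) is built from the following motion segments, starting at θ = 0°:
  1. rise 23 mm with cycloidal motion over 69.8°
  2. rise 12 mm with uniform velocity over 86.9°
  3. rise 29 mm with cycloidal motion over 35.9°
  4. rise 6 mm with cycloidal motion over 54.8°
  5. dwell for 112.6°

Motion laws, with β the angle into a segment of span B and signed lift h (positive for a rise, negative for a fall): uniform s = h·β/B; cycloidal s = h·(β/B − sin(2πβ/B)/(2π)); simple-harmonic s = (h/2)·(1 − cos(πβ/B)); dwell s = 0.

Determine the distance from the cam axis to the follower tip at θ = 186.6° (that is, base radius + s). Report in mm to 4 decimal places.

seg 1 [0°–69.8°] cycloidal, h=23: full span → s += 23 → s = 23.0000
seg 2 [69.8°–156.7°] uniform, h=12: full span → s += 12 → s = 35.0000
seg 3 [156.7°–192.6°] cycloidal, h=29: θ=186.6° here. β=29.9, B=35.9. 29·(0.8329 − sin(2π·0.8329)/(2π)) = 28.1571 → s = 63.1571
radial distance = base radius + s = 47 + 63.1571 = 110.1571

110.1571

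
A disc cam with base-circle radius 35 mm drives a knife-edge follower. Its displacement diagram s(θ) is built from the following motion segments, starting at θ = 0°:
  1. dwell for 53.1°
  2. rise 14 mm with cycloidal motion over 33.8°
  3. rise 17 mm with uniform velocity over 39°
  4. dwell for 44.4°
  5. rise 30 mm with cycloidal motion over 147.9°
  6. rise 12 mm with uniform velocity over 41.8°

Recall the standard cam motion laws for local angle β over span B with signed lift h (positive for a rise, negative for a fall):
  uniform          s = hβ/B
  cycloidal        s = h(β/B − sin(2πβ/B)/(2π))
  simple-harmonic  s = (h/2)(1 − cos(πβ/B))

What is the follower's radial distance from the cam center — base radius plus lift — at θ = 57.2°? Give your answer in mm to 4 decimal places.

seg 1 [0°–53.1°] dwell: s stays 0.0000
seg 2 [53.1°–86.9°] cycloidal, h=14: θ=57.2° here. β=4.1, B=33.8. 14·(0.1213 − sin(2π·0.1213)/(2π)) = 0.1597 → s = 0.1597
radial distance = base radius + s = 35 + 0.1597 = 35.1597

35.1597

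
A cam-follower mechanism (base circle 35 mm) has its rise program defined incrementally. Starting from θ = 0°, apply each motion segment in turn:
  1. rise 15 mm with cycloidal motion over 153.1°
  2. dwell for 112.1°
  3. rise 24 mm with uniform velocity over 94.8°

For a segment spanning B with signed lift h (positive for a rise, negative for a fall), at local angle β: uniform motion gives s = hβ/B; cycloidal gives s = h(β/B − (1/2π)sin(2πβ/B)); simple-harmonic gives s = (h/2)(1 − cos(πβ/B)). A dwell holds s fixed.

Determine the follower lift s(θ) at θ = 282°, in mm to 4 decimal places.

seg 1 [0°–153.1°] cycloidal, h=15: full span → s += 15 → s = 15.0000
seg 2 [153.1°–265.2°] dwell: s stays 15.0000
seg 3 [265.2°–360°] uniform, h=24: θ=282° here. β=16.8, B=94.8. 24·16.8/94.8 = 4.2532 → s = 19.2532

19.2532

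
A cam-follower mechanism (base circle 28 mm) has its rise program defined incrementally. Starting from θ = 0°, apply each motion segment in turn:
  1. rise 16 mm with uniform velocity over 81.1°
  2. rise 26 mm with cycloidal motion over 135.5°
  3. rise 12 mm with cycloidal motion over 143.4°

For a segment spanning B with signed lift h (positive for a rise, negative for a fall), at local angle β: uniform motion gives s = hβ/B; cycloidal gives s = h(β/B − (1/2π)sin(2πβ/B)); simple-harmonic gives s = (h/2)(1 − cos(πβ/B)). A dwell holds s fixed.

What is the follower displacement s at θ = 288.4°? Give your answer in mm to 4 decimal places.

seg 1 [0°–81.1°] uniform, h=16: full span → s += 16 → s = 16.0000
seg 2 [81.1°–216.6°] cycloidal, h=26: full span → s += 26 → s = 42.0000
seg 3 [216.6°–360°] cycloidal, h=12: θ=288.4° here. β=71.8, B=143.4. 12·(0.5007 − sin(2π·0.5007)/(2π)) = 6.0167 → s = 48.0167

48.0167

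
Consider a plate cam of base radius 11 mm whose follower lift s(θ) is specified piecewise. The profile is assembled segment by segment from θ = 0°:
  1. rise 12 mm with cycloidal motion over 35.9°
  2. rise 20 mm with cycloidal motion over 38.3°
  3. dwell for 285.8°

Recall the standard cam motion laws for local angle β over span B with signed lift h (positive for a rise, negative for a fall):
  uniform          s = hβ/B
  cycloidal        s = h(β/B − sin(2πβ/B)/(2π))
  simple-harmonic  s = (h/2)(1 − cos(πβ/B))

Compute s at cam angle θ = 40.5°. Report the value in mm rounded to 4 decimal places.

seg 1 [0°–35.9°] cycloidal, h=12: full span → s += 12 → s = 12.0000
seg 2 [35.9°–74.2°] cycloidal, h=20: θ=40.5° here. β=4.6, B=38.3. 20·(0.1201 − sin(2π·0.1201)/(2π)) = 0.2216 → s = 12.2216

12.2216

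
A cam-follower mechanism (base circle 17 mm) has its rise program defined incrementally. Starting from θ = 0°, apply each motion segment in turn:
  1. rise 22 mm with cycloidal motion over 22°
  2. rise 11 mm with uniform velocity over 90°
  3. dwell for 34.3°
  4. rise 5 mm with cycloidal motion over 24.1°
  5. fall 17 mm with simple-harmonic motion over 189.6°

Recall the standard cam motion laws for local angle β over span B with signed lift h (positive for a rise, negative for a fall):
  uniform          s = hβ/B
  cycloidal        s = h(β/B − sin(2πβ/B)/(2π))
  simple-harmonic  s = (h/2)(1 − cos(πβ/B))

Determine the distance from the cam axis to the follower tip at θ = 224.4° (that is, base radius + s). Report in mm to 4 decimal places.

seg 1 [0°–22°] cycloidal, h=22: full span → s += 22 → s = 22.0000
seg 2 [22°–112°] uniform, h=11: full span → s += 11 → s = 33.0000
seg 3 [112°–146.3°] dwell: s stays 33.0000
seg 4 [146.3°–170.4°] cycloidal, h=5: full span → s += 5 → s = 38.0000
seg 5 [170.4°–360°] simple-harmonic, h=-17: θ=224.4° here. β=54, B=189.6. -17/2·(1 − cos(π·0.2848)) = -3.1815 → s = 34.8185
radial distance = base radius + s = 17 + 34.8185 = 51.8185

51.8185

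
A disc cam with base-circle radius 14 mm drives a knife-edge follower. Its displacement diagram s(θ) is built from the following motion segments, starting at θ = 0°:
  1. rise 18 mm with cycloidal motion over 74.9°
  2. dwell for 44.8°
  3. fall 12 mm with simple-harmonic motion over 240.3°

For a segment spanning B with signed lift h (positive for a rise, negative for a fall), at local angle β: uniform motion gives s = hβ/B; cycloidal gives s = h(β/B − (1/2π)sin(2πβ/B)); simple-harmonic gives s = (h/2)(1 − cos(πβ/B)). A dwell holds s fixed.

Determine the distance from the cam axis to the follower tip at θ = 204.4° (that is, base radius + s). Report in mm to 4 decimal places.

seg 1 [0°–74.9°] cycloidal, h=18: full span → s += 18 → s = 18.0000
seg 2 [74.9°–119.7°] dwell: s stays 18.0000
seg 3 [119.7°–360°] simple-harmonic, h=-12: θ=204.4° here. β=84.7, B=240.3. -12/2·(1 − cos(π·0.3525)) = -3.3177 → s = 14.6823
radial distance = base radius + s = 14 + 14.6823 = 28.6823

28.6823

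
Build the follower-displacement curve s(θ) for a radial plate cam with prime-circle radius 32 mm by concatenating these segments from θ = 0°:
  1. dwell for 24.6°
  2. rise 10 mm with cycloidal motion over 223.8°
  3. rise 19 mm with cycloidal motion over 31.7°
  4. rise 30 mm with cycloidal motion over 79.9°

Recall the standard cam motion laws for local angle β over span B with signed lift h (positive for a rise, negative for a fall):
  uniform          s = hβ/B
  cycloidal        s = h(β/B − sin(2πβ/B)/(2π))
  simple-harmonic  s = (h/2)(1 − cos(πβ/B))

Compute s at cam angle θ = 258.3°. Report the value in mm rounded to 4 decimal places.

seg 1 [0°–24.6°] dwell: s stays 0.0000
seg 2 [24.6°–248.4°] cycloidal, h=10: full span → s += 10 → s = 10.0000
seg 3 [248.4°–280.1°] cycloidal, h=19: θ=258.3° here. β=9.9, B=31.7. 19·(0.3123 − sin(2π·0.3123)/(2π)) = 3.1386 → s = 13.1386

13.1386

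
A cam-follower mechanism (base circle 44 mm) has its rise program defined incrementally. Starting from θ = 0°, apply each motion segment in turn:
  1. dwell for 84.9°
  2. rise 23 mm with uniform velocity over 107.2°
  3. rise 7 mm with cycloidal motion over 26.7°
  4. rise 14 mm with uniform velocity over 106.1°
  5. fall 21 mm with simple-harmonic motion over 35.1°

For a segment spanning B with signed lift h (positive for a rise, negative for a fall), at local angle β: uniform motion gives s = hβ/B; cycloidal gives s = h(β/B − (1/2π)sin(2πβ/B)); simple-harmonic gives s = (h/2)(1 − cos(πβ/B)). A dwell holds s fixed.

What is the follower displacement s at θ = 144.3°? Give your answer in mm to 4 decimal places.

seg 1 [0°–84.9°] dwell: s stays 0.0000
seg 2 [84.9°–192.1°] uniform, h=23: θ=144.3° here. β=59.4, B=107.2. 23·59.4/107.2 = 12.7444 → s = 12.7444

12.7444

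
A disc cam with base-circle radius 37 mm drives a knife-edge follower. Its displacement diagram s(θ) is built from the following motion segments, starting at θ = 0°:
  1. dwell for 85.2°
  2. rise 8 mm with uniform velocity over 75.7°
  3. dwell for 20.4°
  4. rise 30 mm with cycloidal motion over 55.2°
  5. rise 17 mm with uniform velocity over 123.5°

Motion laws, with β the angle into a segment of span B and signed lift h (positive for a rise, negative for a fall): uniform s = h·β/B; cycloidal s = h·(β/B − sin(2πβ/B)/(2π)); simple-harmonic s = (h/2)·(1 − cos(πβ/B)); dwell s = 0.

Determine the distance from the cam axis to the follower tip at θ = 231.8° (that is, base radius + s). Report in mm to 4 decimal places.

seg 1 [0°–85.2°] dwell: s stays 0.0000
seg 2 [85.2°–160.9°] uniform, h=8: full span → s += 8 → s = 8.0000
seg 3 [160.9°–181.3°] dwell: s stays 8.0000
seg 4 [181.3°–236.5°] cycloidal, h=30: θ=231.8° here. β=50.5, B=55.2. 30·(0.9149 − sin(2π·0.9149)/(2π)) = 29.8799 → s = 37.8799
radial distance = base radius + s = 37 + 37.8799 = 74.8799

74.8799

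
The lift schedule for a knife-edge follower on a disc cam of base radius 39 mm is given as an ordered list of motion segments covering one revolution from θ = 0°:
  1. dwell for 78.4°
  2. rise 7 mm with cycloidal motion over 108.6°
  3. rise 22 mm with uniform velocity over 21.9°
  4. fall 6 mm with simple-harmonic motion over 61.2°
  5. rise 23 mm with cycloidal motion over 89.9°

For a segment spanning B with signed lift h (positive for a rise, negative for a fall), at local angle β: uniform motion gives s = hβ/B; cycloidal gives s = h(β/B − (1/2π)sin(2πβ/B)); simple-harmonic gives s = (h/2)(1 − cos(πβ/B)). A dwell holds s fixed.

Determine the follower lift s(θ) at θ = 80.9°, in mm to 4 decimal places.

seg 1 [0°–78.4°] dwell: s stays 0.0000
seg 2 [78.4°–187°] cycloidal, h=7: θ=80.9° here. β=2.5, B=108.6. 7·(0.0230 − sin(2π·0.0230)/(2π)) = 0.0006 → s = 0.0006

0.0006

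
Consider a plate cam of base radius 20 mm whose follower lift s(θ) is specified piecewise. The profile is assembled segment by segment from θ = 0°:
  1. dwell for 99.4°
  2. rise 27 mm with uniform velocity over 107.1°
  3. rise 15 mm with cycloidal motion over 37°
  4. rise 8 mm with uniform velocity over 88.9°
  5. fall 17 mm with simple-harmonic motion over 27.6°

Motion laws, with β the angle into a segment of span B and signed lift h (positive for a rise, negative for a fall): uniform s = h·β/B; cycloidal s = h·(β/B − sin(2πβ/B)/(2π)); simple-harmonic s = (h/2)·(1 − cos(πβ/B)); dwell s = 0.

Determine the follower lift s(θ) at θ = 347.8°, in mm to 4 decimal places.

seg 1 [0°–99.4°] dwell: s stays 0.0000
seg 2 [99.4°–206.5°] uniform, h=27: full span → s += 27 → s = 27.0000
seg 3 [206.5°–243.5°] cycloidal, h=15: full span → s += 15 → s = 42.0000
seg 4 [243.5°–332.4°] uniform, h=8: full span → s += 8 → s = 50.0000
seg 5 [332.4°–360°] simple-harmonic, h=-17: θ=347.8° here. β=15.4, B=27.6. -17/2·(1 − cos(π·0.5580)) = -10.0395 → s = 39.9605

39.9605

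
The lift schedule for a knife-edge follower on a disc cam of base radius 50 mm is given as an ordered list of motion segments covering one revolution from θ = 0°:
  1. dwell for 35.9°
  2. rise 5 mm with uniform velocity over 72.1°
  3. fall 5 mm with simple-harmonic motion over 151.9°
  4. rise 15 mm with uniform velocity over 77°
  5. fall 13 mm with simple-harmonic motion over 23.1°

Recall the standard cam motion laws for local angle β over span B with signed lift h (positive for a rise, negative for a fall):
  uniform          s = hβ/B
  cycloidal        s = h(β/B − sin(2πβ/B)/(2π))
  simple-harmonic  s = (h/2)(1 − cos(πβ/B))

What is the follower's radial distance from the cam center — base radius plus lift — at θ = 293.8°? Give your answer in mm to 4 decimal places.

seg 1 [0°–35.9°] dwell: s stays 0.0000
seg 2 [35.9°–108°] uniform, h=5: full span → s += 5 → s = 5.0000
seg 3 [108°–259.9°] simple-harmonic, h=-5: full span → s += -5 → s = 0.0000
seg 4 [259.9°–336.9°] uniform, h=15: θ=293.8° here. β=33.9, B=77. 15·33.9/77 = 6.6039 → s = 6.6039
radial distance = base radius + s = 50 + 6.6039 = 56.6039

56.6039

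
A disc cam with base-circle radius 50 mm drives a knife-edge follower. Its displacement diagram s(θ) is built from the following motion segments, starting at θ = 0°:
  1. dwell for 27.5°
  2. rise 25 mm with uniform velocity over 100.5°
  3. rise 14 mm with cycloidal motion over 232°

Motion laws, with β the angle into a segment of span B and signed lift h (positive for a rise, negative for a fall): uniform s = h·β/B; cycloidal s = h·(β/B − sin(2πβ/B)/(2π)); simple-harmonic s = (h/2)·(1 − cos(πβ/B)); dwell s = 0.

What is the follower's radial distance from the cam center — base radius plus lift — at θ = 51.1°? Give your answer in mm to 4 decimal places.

seg 1 [0°–27.5°] dwell: s stays 0.0000
seg 2 [27.5°–128°] uniform, h=25: θ=51.1° here. β=23.6, B=100.5. 25·23.6/100.5 = 5.8706 → s = 5.8706
radial distance = base radius + s = 50 + 5.8706 = 55.8706

55.8706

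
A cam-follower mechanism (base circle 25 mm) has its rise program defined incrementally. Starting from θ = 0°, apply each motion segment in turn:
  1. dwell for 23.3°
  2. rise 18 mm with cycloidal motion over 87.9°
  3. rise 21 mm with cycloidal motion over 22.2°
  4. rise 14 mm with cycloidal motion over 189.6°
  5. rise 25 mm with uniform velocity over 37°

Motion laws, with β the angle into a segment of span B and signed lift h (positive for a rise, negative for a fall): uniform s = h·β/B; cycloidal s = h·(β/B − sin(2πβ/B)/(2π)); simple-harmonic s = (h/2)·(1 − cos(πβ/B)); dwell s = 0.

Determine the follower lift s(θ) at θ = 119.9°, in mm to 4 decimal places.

seg 1 [0°–23.3°] dwell: s stays 0.0000
seg 2 [23.3°–111.2°] cycloidal, h=18: full span → s += 18 → s = 18.0000
seg 3 [111.2°–133.4°] cycloidal, h=21: θ=119.9° here. β=8.7, B=22.2. 21·(0.3919 − sin(2π·0.3919)/(2π)) = 6.1301 → s = 24.1301

24.1301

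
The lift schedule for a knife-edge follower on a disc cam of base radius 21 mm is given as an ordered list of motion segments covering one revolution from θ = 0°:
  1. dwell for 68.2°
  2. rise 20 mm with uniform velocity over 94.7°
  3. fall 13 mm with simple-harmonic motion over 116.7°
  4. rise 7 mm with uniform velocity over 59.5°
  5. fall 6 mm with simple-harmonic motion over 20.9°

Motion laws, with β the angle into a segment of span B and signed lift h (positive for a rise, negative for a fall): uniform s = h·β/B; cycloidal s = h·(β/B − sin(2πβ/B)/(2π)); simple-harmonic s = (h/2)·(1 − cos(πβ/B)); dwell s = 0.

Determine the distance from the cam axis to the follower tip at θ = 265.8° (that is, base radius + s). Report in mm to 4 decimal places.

seg 1 [0°–68.2°] dwell: s stays 0.0000
seg 2 [68.2°–162.9°] uniform, h=20: full span → s += 20 → s = 20.0000
seg 3 [162.9°–279.6°] simple-harmonic, h=-13: θ=265.8° here. β=102.9, B=116.7. -13/2·(1 − cos(π·0.8817)) = -12.5566 → s = 7.4434
radial distance = base radius + s = 21 + 7.4434 = 28.4434

28.4434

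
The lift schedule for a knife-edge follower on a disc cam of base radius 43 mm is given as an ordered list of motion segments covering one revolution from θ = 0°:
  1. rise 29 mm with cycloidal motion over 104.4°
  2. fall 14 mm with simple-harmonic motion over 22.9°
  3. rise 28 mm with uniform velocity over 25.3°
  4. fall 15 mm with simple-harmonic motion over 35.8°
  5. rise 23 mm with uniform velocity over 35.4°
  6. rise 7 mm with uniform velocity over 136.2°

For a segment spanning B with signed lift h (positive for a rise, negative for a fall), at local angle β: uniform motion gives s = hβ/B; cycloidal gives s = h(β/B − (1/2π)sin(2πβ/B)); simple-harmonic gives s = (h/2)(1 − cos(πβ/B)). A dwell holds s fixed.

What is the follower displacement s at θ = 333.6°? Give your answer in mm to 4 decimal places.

seg 1 [0°–104.4°] cycloidal, h=29: full span → s += 29 → s = 29.0000
seg 2 [104.4°–127.3°] simple-harmonic, h=-14: full span → s += -14 → s = 15.0000
seg 3 [127.3°–152.6°] uniform, h=28: full span → s += 28 → s = 43.0000
seg 4 [152.6°–188.4°] simple-harmonic, h=-15: full span → s += -15 → s = 28.0000
seg 5 [188.4°–223.8°] uniform, h=23: full span → s += 23 → s = 51.0000
seg 6 [223.8°–360°] uniform, h=7: θ=333.6° here. β=109.8, B=136.2. 7·109.8/136.2 = 5.6432 → s = 56.6432

56.6432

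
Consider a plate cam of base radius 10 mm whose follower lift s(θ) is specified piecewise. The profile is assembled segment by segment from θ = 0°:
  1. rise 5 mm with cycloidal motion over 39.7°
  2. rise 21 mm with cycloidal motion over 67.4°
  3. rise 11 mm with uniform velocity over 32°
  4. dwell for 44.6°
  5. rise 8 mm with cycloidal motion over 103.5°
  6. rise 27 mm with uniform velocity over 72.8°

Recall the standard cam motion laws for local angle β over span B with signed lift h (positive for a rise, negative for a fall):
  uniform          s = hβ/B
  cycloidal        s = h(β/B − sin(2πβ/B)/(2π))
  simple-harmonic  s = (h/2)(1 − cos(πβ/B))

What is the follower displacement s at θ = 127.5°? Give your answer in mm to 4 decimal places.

seg 1 [0°–39.7°] cycloidal, h=5: full span → s += 5 → s = 5.0000
seg 2 [39.7°–107.1°] cycloidal, h=21: full span → s += 21 → s = 26.0000
seg 3 [107.1°–139.1°] uniform, h=11: θ=127.5° here. β=20.4, B=32. 11·20.4/32 = 7.0125 → s = 33.0125

33.0125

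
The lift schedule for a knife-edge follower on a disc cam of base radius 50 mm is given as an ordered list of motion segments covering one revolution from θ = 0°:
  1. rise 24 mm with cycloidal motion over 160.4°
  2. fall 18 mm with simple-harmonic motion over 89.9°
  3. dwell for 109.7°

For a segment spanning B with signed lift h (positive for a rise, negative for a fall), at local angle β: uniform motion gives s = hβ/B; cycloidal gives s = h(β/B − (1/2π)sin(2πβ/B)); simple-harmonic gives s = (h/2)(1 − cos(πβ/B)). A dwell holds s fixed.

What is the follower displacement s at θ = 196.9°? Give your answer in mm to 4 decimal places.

seg 1 [0°–160.4°] cycloidal, h=24: full span → s += 24 → s = 24.0000
seg 2 [160.4°–250.3°] simple-harmonic, h=-18: θ=196.9° here. β=36.5, B=89.9. -18/2·(1 − cos(π·0.4060)) = -6.3809 → s = 17.6191

17.6191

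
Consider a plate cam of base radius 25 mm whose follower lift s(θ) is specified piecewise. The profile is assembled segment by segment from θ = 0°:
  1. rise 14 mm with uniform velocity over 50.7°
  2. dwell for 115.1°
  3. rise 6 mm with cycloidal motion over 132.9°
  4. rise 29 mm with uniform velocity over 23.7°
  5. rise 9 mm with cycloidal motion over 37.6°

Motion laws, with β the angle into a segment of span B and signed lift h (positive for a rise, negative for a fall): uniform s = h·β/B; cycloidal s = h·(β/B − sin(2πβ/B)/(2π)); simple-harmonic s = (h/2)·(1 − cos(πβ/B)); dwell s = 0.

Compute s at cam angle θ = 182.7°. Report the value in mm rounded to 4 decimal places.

seg 1 [0°–50.7°] uniform, h=14: full span → s += 14 → s = 14.0000
seg 2 [50.7°–165.8°] dwell: s stays 14.0000
seg 3 [165.8°–298.7°] cycloidal, h=6: θ=182.7° here. β=16.9, B=132.9. 6·(0.1272 − sin(2π·0.1272)/(2π)) = 0.0786 → s = 14.0786

14.0786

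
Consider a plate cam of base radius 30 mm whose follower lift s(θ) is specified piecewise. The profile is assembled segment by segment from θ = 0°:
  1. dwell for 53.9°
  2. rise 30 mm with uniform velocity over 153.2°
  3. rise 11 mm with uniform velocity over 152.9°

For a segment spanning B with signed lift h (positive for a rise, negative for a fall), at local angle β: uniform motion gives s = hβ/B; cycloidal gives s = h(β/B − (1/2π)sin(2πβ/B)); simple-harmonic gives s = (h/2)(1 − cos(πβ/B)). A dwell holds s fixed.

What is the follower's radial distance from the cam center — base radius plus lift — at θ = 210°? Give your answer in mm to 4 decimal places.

seg 1 [0°–53.9°] dwell: s stays 0.0000
seg 2 [53.9°–207.1°] uniform, h=30: full span → s += 30 → s = 30.0000
seg 3 [207.1°–360°] uniform, h=11: θ=210° here. β=2.9, B=152.9. 11·2.9/152.9 = 0.2086 → s = 30.2086
radial distance = base radius + s = 30 + 30.2086 = 60.2086

60.2086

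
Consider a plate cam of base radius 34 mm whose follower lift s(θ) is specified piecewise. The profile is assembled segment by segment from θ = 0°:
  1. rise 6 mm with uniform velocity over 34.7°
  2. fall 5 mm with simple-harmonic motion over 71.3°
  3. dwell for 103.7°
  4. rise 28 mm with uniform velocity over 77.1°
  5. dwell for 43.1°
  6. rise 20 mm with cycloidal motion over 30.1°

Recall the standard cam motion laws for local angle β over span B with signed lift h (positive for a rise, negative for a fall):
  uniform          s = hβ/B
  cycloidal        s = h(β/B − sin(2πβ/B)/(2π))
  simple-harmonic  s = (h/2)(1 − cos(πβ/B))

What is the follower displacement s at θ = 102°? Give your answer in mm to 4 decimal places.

seg 1 [0°–34.7°] uniform, h=6: full span → s += 6 → s = 6.0000
seg 2 [34.7°–106°] simple-harmonic, h=-5: θ=102° here. β=67.3, B=71.3. -5/2·(1 − cos(π·0.9439)) = -4.9613 → s = 1.0387

1.0387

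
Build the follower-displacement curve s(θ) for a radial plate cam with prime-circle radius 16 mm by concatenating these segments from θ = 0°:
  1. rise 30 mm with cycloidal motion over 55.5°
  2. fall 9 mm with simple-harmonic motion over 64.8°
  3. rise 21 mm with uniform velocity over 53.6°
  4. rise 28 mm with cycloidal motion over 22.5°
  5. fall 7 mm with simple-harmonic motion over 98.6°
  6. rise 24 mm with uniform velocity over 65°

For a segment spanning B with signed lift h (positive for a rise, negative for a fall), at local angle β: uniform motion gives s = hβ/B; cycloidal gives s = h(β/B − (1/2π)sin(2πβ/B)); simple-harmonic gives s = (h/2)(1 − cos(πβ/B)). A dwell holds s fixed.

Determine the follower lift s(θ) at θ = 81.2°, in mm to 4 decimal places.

seg 1 [0°–55.5°] cycloidal, h=30: full span → s += 30 → s = 30.0000
seg 2 [55.5°–120.3°] simple-harmonic, h=-9: θ=81.2° here. β=25.7, B=64.8. -9/2·(1 − cos(π·0.3966)) = -3.0639 → s = 26.9361

26.9361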